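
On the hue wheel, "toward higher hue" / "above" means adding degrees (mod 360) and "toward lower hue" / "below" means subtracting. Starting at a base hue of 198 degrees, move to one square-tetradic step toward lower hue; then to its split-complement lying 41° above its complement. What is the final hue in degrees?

square ↓ −90°: 198 − 90 = 108°
split-comp 41° ↑ +221°: 108 + 221 = 329°

329°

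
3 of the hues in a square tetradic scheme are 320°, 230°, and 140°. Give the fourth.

50°

A square tetradic scheme places four hues every 90°.
The full set through 140° is {50°, 140°, 230°, 320°}.
Given {140°, 230°, 320°}, the missing hue is 50°.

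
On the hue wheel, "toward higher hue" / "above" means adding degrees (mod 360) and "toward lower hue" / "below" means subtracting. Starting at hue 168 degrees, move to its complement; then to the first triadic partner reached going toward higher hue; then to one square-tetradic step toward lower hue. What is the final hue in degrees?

18°

complement +180°: 168 + 180 = 348°
triadic ↑ +120°: 348 + 120 = 468 → 468 − 360 = 108°
square ↓ −90°: 108 − 90 = 18°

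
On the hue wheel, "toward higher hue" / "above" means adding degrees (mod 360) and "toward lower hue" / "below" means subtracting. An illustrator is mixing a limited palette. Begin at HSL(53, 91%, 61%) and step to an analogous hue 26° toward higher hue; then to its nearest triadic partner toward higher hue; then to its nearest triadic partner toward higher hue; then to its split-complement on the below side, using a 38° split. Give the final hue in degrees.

101°

analog 26° ↑ +26°: 53 + 26 = 79°
triadic ↑ +120°: 79 + 120 = 199°
triadic ↑ +120°: 199 + 120 = 319°
split-comp 38° ↓ +142°: 319 + 142 = 461 → 461 − 360 = 101°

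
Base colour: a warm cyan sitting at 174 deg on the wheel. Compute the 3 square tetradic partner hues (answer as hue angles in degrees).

174 + 90 = 264°
174 + 180 = 354°
174 + 270 = 444 → 444 − 360 = 84°

264°, 354°, 84°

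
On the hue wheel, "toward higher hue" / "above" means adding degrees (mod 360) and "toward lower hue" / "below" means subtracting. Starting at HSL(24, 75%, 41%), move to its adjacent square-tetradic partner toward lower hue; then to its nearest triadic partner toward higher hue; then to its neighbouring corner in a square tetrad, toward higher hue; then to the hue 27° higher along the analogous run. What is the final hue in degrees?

171°

−90° (square ↓): 24 − 90 = -66 → -66 + 360 = 294°
+120° (triadic ↑): 294 + 120 = 414 → 414 − 360 = 54°
+90° (square ↑): 54 + 90 = 144°
+27° (analog 27° ↑): 144 + 27 = 171°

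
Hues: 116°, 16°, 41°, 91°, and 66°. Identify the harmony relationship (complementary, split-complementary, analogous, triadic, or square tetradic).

analogous

Sort the hues: 16°, 41°, 66°, 91°, 116°.
Successive gaps around the wheel: 25°, 25°, 25°, 25°, 260°.
A run of hues at equal small steps (25°) with one large closing gap is an analogous group.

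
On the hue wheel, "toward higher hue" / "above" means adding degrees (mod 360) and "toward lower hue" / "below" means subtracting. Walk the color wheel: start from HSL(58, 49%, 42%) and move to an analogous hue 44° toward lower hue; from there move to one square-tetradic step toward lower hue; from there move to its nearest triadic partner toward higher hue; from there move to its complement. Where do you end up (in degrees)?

58 − 44 = 14°   (analog 44° ↓)
14 − 90 = -76 → -76 + 360 = 284°   (square ↓)
284 + 120 = 404 → 404 − 360 = 44°   (triadic ↑)
44 + 180 = 224°   (complement)

224°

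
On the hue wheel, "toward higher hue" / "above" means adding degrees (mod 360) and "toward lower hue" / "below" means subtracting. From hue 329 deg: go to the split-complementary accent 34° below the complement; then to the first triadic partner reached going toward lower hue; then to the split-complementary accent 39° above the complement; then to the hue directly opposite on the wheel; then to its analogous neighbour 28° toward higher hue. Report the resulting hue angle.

62°

329 + 146 = 475 → 475 − 360 = 115°   (split-comp 34° ↓)
115 − 120 = -5 → -5 + 360 = 355°   (triadic ↓)
355 + 219 = 574 → 574 − 360 = 214°   (split-comp 39° ↑)
214 + 180 = 394 → 394 − 360 = 34°   (complement)
34 + 28 = 62°   (analog 28° ↑)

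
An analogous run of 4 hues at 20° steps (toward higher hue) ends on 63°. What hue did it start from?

3°

3 steps of 20° (toward higher hue) give a net shift of +60°.
Start = end − shift: 63 − 60 = 3°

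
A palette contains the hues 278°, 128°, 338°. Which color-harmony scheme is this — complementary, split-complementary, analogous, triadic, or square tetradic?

split-complementary

Sort the hues: 128°, 278°, 338°.
Successive gaps around the wheel: 150°, 60°, 150°.
Two 150° gaps and one 60° gap — a base hue opposite a pair of accents 30° either side of its complement — is the split-complementary pattern.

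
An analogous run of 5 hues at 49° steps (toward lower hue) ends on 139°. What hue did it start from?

335°

4 steps of 49° (toward lower hue) give a net shift of −196°.
Start = end − shift: 139 + 196 = 335°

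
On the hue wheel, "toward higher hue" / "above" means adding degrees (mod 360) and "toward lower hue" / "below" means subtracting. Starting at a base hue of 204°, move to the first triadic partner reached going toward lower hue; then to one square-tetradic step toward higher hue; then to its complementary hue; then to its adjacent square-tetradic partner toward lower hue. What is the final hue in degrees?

−120° (triadic ↓): 204 − 120 = 84°
+90° (square ↑): 84 + 90 = 174°
+180° (complement): 174 + 180 = 354°
−90° (square ↓): 354 − 90 = 264°

264°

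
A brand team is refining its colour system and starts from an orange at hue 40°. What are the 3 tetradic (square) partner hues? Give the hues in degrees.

130°, 220°, and 310°

A square tetradic scheme places four hues every 90°.
40 + 90 = 130°
40 + 180 = 220°
40 + 270 = 310°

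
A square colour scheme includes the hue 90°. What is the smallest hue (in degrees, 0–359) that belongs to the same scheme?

A square tetradic scheme places four hues every 90°.
The full set through 90° is {0°, 90°, 180°, 270°}.

0°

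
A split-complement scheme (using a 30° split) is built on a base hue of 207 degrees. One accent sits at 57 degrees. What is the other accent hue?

357°

Split-complementary hues sit 30° either side of the complement.
Complement of the base 207°: 207 + 180 = 387 → 387 − 360 = 27°
The given accent 57° is 30° one side of 27°; the other accent sits 30° the other side: 27 − 30 = -3 → -3 + 360 = 357°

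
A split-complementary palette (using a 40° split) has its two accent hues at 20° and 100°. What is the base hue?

240°

The accents sit 40° either side of the complement, so the complement is their short-arc midpoint on the wheel.
Short-arc midpoint of 20° and 100°: 60°.
Base is 180° from the complement: 60 − 180 = -120 → -120 + 360 = 240°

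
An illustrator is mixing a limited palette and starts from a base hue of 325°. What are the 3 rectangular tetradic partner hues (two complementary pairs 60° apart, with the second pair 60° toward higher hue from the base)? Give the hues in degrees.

A rectangular tetradic uses two complementary pairs 60° apart: offsets 0°, 60°, 180°, 240°.
325 + 60 = 385 → 385 − 360 = 25°
325 + 180 = 505 → 505 − 360 = 145°
325 + 240 = 565 → 565 − 360 = 205°

25°, 145°, and 205°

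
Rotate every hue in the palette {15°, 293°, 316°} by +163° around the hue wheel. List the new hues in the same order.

178°, 96°, 119°

15 + 163 = 178°
293 + 163 = 456 → 456 − 360 = 96°
316 + 163 = 479 → 479 − 360 = 119°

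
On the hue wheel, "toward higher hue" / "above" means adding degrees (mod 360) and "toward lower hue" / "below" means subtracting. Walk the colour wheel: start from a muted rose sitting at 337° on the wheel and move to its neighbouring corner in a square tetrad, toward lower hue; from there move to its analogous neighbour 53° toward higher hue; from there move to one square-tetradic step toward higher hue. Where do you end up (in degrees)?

−90° (square ↓): 337 − 90 = 247°
+53° (analog 53° ↑): 247 + 53 = 300°
+90° (square ↑): 300 + 90 = 390 → 390 − 360 = 30°

30°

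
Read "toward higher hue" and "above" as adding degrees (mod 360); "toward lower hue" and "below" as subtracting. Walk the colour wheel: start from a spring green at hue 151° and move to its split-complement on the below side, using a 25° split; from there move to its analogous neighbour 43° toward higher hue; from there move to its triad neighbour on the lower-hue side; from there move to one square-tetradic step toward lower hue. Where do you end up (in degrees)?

+155° (split-comp 25° ↓): 151 + 155 = 306°
+43° (analog 43° ↑): 306 + 43 = 349°
−120° (triadic ↓): 349 − 120 = 229°
−90° (square ↓): 229 − 90 = 139°

139°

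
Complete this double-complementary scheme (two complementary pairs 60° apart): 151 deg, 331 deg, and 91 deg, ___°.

271°

A rectangular tetradic uses two complementary pairs 60° apart: offsets 0°, 60°, 180°, 240°.
Among {91°, 151°, 331°}, 331° and 151° are a 180° pair.
The remaining hue 91° needs its own complement: 91 + 180 = 271°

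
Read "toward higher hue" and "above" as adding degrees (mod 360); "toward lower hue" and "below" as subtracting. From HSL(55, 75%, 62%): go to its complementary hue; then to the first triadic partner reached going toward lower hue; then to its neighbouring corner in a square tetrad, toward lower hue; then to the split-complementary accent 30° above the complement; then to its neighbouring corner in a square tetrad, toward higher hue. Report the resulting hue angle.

325°

complement +180°: 55 + 180 = 235°
triadic ↓ −120°: 235 − 120 = 115°
square ↓ −90°: 115 − 90 = 25°
split-comp 30° ↑ +210°: 25 + 210 = 235°
square ↑ +90°: 235 + 90 = 325°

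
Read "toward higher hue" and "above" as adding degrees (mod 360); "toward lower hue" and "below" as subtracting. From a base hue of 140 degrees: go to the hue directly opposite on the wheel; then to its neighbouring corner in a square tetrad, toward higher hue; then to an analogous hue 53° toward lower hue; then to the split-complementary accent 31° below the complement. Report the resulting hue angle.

+180° (complement): 140 + 180 = 320°
+90° (square ↑): 320 + 90 = 410 → 410 − 360 = 50°
−53° (analog 53° ↓): 50 − 53 = -3 → -3 + 360 = 357°
+149° (split-comp 31° ↓): 357 + 149 = 506 → 506 − 360 = 146°

146°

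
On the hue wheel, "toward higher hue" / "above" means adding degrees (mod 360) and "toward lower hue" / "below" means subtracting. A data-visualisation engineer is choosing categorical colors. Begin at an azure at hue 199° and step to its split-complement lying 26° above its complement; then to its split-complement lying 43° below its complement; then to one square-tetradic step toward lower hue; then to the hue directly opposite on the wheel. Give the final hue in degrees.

+206° (split-comp 26° ↑): 199 + 206 = 405 → 405 − 360 = 45°
+137° (split-comp 43° ↓): 45 + 137 = 182°
−90° (square ↓): 182 − 90 = 92°
+180° (complement): 92 + 180 = 272°

272°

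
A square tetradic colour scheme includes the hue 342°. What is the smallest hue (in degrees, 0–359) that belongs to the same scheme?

72°

A square tetradic scheme places four hues every 90°.
The full set through 342° is {72°, 162°, 252°, 342°}.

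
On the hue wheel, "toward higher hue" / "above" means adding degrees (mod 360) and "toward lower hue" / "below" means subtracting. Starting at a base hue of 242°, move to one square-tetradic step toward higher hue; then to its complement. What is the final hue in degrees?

152°

+90° (square ↑): 242 + 90 = 332°
+180° (complement): 332 + 180 = 512 → 512 − 360 = 152°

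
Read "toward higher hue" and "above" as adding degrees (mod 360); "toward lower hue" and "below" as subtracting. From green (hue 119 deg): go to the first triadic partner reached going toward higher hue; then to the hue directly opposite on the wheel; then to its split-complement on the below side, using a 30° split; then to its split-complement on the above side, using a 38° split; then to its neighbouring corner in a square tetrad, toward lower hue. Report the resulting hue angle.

337°

triadic ↑ +120°: 119 + 120 = 239°
complement +180°: 239 + 180 = 419 → 419 − 360 = 59°
split-comp 30° ↓ +150°: 59 + 150 = 209°
split-comp 38° ↑ +218°: 209 + 218 = 427 → 427 − 360 = 67°
square ↓ −90°: 67 − 90 = -23 → -23 + 360 = 337°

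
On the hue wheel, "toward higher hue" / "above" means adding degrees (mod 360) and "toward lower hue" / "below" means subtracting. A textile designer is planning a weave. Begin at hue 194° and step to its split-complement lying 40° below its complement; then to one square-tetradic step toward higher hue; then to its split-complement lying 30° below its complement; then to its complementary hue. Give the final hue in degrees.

34°

194 + 140 = 334°   (split-comp 40° ↓)
334 + 90 = 424 → 424 − 360 = 64°   (square ↑)
64 + 150 = 214°   (split-comp 30° ↓)
214 + 180 = 394 → 394 − 360 = 34°   (complement)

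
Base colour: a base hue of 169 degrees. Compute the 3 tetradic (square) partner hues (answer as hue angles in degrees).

A square tetradic scheme places four hues every 90°.
169 + 90 = 259°
169 + 180 = 349°
169 + 270 = 439 → 439 − 360 = 79°

259°, 349°, 79°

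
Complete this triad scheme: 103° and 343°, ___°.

A triad places three hues 120° apart.
The full set through 103° is {103°, 223°, 343°}.
Given {103°, 343°}, the missing hue is 223°.

223°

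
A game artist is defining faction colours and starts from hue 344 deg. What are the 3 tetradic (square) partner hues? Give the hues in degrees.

74°, 164°, 254°

A square tetradic scheme places four hues every 90°.
344 + 90 = 434 → 434 − 360 = 74°
344 + 180 = 524 → 524 − 360 = 164°
344 + 270 = 614 → 614 − 360 = 254°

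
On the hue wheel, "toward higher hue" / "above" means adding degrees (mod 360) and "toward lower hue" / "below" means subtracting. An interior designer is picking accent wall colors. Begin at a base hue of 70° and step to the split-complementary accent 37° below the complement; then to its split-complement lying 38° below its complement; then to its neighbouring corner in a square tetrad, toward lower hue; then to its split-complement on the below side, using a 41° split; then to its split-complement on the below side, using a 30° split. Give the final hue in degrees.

194°

split-comp 37° ↓ +143°: 70 + 143 = 213°
split-comp 38° ↓ +142°: 213 + 142 = 355°
square ↓ −90°: 355 − 90 = 265°
split-comp 41° ↓ +139°: 265 + 139 = 404 → 404 − 360 = 44°
split-comp 30° ↓ +150°: 44 + 150 = 194°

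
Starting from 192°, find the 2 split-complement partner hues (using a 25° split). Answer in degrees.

Split-complementary hues sit 25° either side of the complement.
Complement of 192°: 192 + 180 = 372 → 372 − 360 = 12°
12 − 25 = -13 → -13 + 360 = 347°
12 + 25 = 37°

347° and 37°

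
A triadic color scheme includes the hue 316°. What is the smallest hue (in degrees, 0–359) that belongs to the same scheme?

76°

A triad places three hues 120° apart.
The full set through 316° is {76°, 196°, 316°}.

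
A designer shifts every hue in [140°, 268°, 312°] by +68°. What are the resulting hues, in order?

140 + 68 = 208°
268 + 68 = 336°
312 + 68 = 380 → 380 − 360 = 20°

208°, 336°, 20°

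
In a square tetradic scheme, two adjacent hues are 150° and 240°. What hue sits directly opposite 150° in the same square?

A square tetradic scheme places four hues 90° apart; opposite corners are 180° apart.
150 + 180 = 330°

330°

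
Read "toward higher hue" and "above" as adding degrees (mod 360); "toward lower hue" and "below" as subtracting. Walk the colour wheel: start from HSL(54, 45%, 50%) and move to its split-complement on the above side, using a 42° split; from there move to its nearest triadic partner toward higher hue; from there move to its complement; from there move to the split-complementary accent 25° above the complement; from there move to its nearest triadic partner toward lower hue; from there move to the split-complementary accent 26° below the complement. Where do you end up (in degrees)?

54 + 222 = 276°   (split-comp 42° ↑)
276 + 120 = 396 → 396 − 360 = 36°   (triadic ↑)
36 + 180 = 216°   (complement)
216 + 205 = 421 → 421 − 360 = 61°   (split-comp 25° ↑)
61 − 120 = -59 → -59 + 360 = 301°   (triadic ↓)
301 + 154 = 455 → 455 − 360 = 95°   (split-comp 26° ↓)

95°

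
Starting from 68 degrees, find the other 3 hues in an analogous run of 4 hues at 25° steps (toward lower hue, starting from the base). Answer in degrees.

Analogous hues sit every 25° along the wheel.
68 − 25 = 43°
68 − 50 = 18°
68 − 75 = -7 → -7 + 360 = 353°

43°, 18°, and 353°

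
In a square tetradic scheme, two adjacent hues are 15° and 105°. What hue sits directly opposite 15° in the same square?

195°

A square tetradic scheme places four hues 90° apart; opposite corners are 180° apart.
15 + 180 = 195°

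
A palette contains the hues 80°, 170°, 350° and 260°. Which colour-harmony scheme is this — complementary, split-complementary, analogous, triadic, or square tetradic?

square tetradic

Sort the hues: 80°, 170°, 260°, 350°.
Successive gaps around the wheel: 90°, 90°, 90°, 90°.
Four hues every 90° form a square tetradic scheme.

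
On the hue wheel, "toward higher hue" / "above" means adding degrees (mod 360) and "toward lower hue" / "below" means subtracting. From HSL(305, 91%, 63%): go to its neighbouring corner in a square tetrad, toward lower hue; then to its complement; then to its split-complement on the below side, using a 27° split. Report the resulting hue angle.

188°

305 − 90 = 215°   (square ↓)
215 + 180 = 395 → 395 − 360 = 35°   (complement)
35 + 153 = 188°   (split-comp 27° ↓)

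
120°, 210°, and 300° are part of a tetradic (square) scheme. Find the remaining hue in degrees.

A square tetradic scheme places four hues every 90°.
The full set through 120° is {30°, 120°, 210°, 300°}.
Given {120°, 210°, 300°}, the missing hue is 30°.

30°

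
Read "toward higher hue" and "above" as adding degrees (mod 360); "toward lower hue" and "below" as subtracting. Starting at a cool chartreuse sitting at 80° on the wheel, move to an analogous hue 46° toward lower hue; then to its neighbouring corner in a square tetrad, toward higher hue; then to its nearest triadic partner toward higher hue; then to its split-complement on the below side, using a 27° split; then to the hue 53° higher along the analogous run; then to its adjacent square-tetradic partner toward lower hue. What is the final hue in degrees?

80 − 46 = 34°   (analog 46° ↓)
34 + 90 = 124°   (square ↑)
124 + 120 = 244°   (triadic ↑)
244 + 153 = 397 → 397 − 360 = 37°   (split-comp 27° ↓)
37 + 53 = 90°   (analog 53° ↑)
90 − 90 = 0°   (square ↓)

0°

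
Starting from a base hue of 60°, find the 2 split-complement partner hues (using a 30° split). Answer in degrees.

210° and 270°

Split-complementary hues sit 30° either side of the complement.
Complement of 60°: 60 + 180 = 240°
240 − 30 = 210°
240 + 30 = 270°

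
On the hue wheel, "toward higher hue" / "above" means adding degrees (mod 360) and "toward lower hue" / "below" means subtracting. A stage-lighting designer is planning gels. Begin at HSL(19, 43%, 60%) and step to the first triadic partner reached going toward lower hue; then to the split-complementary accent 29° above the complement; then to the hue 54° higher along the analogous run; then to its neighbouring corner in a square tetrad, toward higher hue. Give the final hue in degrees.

triadic ↓ −120°: 19 − 120 = -101 → -101 + 360 = 259°
split-comp 29° ↑ +209°: 259 + 209 = 468 → 468 − 360 = 108°
analog 54° ↑ +54°: 108 + 54 = 162°
square ↑ +90°: 162 + 90 = 252°

252°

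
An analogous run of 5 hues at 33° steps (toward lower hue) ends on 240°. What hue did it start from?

4 steps of 33° (toward lower hue) give a net shift of −132°.
Start = end − shift: 240 + 132 = 372 → 372 − 360 = 12°

12°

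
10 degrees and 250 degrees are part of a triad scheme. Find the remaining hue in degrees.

130°

A triad places three hues 120° apart.
The full set through 10° is {10°, 130°, 250°}.
Given {10°, 250°}, the missing hue is 130°.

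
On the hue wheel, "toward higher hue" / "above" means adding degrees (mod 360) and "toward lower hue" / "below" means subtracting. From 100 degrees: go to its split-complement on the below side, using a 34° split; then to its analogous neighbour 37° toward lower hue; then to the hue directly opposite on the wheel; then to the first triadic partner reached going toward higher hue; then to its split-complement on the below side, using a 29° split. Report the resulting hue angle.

100 + 146 = 246°   (split-comp 34° ↓)
246 − 37 = 209°   (analog 37° ↓)
209 + 180 = 389 → 389 − 360 = 29°   (complement)
29 + 120 = 149°   (triadic ↑)
149 + 151 = 300°   (split-comp 29° ↓)

300°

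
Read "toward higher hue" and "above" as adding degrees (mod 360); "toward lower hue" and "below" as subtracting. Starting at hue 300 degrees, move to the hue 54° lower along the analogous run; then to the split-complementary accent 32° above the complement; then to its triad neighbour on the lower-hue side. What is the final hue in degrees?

338°

analog 54° ↓ −54°: 300 − 54 = 246°
split-comp 32° ↑ +212°: 246 + 212 = 458 → 458 − 360 = 98°
triadic ↓ −120°: 98 − 120 = -22 → -22 + 360 = 338°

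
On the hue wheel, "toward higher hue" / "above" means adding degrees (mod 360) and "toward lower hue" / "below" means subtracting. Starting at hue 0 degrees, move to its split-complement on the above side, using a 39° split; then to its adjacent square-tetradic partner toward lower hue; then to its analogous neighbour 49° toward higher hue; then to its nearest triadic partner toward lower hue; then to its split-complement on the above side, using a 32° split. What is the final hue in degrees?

+219° (split-comp 39° ↑): 0 + 219 = 219°
−90° (square ↓): 219 − 90 = 129°
+49° (analog 49° ↑): 129 + 49 = 178°
−120° (triadic ↓): 178 − 120 = 58°
+212° (split-comp 32° ↑): 58 + 212 = 270°

270°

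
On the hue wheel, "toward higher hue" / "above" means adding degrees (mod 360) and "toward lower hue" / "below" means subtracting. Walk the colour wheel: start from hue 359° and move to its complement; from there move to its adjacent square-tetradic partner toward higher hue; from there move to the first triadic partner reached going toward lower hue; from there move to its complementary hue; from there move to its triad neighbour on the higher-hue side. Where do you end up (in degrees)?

89°

+180° (complement): 359 + 180 = 539 → 539 − 360 = 179°
+90° (square ↑): 179 + 90 = 269°
−120° (triadic ↓): 269 − 120 = 149°
+180° (complement): 149 + 180 = 329°
+120° (triadic ↑): 329 + 120 = 449 → 449 − 360 = 89°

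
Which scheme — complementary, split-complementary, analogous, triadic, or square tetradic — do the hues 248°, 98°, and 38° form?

Sort the hues: 38°, 98°, 248°.
Successive gaps around the wheel: 60°, 150°, 150°.
Two 150° gaps and one 60° gap — a base hue opposite a pair of accents 30° either side of its complement — is the split-complementary pattern.

split-complementary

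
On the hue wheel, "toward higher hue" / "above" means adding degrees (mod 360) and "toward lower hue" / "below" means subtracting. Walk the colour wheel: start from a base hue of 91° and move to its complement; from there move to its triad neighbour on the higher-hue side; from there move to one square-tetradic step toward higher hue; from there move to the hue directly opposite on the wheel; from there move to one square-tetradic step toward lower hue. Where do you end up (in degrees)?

211°

complement +180°: 91 + 180 = 271°
triadic ↑ +120°: 271 + 120 = 391 → 391 − 360 = 31°
square ↑ +90°: 31 + 90 = 121°
complement +180°: 121 + 180 = 301°
square ↓ −90°: 301 − 90 = 211°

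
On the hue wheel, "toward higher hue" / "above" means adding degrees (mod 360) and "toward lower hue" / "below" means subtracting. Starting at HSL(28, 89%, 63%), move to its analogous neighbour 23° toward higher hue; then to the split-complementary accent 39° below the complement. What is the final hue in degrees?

192°

+23° (analog 23° ↑): 28 + 23 = 51°
+141° (split-comp 39° ↓): 51 + 141 = 192°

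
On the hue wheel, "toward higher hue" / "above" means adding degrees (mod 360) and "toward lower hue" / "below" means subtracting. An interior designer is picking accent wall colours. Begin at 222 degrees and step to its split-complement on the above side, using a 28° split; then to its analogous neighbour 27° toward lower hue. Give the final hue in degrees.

43°

split-comp 28° ↑ +208°: 222 + 208 = 430 → 430 − 360 = 70°
analog 27° ↓ −27°: 70 − 27 = 43°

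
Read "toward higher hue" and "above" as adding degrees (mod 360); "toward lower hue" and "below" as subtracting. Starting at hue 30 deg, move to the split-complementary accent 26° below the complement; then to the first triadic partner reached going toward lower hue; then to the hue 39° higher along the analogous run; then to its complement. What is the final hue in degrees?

+154° (split-comp 26° ↓): 30 + 154 = 184°
−120° (triadic ↓): 184 − 120 = 64°
+39° (analog 39° ↑): 64 + 39 = 103°
+180° (complement): 103 + 180 = 283°

283°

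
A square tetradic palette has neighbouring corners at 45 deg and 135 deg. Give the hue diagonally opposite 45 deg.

225°

A square tetradic scheme places four hues 90° apart; opposite corners are 180° apart.
45 + 180 = 225°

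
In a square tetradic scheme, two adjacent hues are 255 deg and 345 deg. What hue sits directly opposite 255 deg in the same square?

A square tetradic scheme places four hues 90° apart; opposite corners are 180° apart.
255 + 180 = 435 → 435 − 360 = 75°

75°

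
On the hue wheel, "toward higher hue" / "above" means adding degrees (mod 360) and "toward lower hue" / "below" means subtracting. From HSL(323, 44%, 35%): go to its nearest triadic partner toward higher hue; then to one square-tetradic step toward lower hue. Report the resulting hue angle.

323 + 120 = 443 → 443 − 360 = 83°   (triadic ↑)
83 − 90 = -7 → -7 + 360 = 353°   (square ↓)

353°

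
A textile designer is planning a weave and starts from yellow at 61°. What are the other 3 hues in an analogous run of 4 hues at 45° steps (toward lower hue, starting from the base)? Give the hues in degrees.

Analogous hues sit every 45° along the wheel.
61 − 45 = 16°
61 − 90 = -29 → -29 + 360 = 331°
61 − 135 = -74 → -74 + 360 = 286°

16°, 331° and 286°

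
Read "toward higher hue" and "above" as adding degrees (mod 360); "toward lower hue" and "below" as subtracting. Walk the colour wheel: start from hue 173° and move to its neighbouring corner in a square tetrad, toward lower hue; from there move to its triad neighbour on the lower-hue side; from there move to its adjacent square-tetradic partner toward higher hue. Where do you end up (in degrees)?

square ↓ −90°: 173 − 90 = 83°
triadic ↓ −120°: 83 − 120 = -37 → -37 + 360 = 323°
square ↑ +90°: 323 + 90 = 413 → 413 − 360 = 53°

53°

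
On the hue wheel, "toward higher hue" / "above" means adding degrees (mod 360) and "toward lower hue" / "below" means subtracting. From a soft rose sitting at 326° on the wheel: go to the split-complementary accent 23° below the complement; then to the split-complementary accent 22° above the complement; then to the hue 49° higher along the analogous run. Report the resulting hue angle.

14°

+157° (split-comp 23° ↓): 326 + 157 = 483 → 483 − 360 = 123°
+202° (split-comp 22° ↑): 123 + 202 = 325°
+49° (analog 49° ↑): 325 + 49 = 374 → 374 − 360 = 14°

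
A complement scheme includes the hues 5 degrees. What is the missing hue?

185°

The complement sits 180° across the wheel.
The full set through 5° is {5°, 185°}.
Given {5°}, the missing hue is 185°.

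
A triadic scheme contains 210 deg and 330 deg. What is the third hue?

90°

A triad spaces three hues 120° apart.
The full set is {90°, 210°, 330°}.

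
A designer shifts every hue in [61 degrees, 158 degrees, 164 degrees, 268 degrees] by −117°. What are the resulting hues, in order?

304°, 41°, 47°, 151°

61 − 117 = -56 → -56 + 360 = 304°
158 − 117 = 41°
164 − 117 = 47°
268 − 117 = 151°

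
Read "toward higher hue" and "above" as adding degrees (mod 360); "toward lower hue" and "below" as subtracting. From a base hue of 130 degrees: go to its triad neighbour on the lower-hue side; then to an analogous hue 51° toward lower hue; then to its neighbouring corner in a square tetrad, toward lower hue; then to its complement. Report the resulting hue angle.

triadic ↓ −120°: 130 − 120 = 10°
analog 51° ↓ −51°: 10 − 51 = -41 → -41 + 360 = 319°
square ↓ −90°: 319 − 90 = 229°
complement +180°: 229 + 180 = 409 → 409 − 360 = 49°

49°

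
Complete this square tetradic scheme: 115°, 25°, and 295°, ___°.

205°

A square tetradic scheme places four hues every 90°.
The full set through 25° is {25°, 115°, 205°, 295°}.
Given {25°, 115°, 295°}, the missing hue is 205°.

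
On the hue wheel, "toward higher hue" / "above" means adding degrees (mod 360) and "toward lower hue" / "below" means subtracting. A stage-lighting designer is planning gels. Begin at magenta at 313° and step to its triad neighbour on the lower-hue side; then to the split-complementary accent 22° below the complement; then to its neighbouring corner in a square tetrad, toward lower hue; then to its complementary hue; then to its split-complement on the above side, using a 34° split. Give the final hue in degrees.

−120° (triadic ↓): 313 − 120 = 193°
+158° (split-comp 22° ↓): 193 + 158 = 351°
−90° (square ↓): 351 − 90 = 261°
+180° (complement): 261 + 180 = 441 → 441 − 360 = 81°
+214° (split-comp 34° ↑): 81 + 214 = 295°

295°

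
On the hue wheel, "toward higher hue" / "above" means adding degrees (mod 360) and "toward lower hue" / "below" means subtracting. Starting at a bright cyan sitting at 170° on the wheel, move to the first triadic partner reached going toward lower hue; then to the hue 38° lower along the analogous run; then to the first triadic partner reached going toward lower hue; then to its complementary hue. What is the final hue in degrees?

72°

triadic ↓ −120°: 170 − 120 = 50°
analog 38° ↓ −38°: 50 − 38 = 12°
triadic ↓ −120°: 12 − 120 = -108 → -108 + 360 = 252°
complement +180°: 252 + 180 = 432 → 432 − 360 = 72°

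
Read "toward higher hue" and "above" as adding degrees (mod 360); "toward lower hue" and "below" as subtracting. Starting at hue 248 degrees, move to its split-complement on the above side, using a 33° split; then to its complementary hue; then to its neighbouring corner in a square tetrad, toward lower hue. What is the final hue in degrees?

191°

+213° (split-comp 33° ↑): 248 + 213 = 461 → 461 − 360 = 101°
+180° (complement): 101 + 180 = 281°
−90° (square ↓): 281 − 90 = 191°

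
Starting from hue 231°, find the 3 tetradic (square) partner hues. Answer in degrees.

A square tetradic scheme places four hues every 90°.
231 + 90 = 321°
231 + 180 = 411 → 411 − 360 = 51°
231 + 270 = 501 → 501 − 360 = 141°

321°, 51°, and 141°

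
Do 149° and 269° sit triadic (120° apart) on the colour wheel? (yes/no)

yes

Angular distance: |149 − 269| = 120 = 120°.
Triadic (120° apart) requires 120°.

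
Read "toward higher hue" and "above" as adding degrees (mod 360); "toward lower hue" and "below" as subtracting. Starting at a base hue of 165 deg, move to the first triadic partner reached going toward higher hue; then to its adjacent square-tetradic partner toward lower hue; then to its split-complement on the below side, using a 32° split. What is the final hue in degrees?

triadic ↑ +120°: 165 + 120 = 285°
square ↓ −90°: 285 − 90 = 195°
split-comp 32° ↓ +148°: 195 + 148 = 343°

343°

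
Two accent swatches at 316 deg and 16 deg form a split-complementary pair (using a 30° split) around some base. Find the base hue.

The accents sit 30° either side of the complement, so the complement is their short-arc midpoint on the wheel.
Short-arc midpoint of 316° and 16°: 346°.
Base is 180° from the complement: 346 − 180 = 166°

166°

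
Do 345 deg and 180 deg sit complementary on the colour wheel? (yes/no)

no

Angular distance: |345 − 180| = 165 = 165°.
Complementary requires 180°.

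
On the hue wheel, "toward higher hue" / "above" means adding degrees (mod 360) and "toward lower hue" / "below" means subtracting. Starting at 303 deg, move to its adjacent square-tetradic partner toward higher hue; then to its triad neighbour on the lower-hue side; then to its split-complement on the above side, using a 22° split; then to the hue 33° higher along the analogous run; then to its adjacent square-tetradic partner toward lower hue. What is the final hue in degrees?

303 + 90 = 393 → 393 − 360 = 33°   (square ↑)
33 − 120 = -87 → -87 + 360 = 273°   (triadic ↓)
273 + 202 = 475 → 475 − 360 = 115°   (split-comp 22° ↑)
115 + 33 = 148°   (analog 33° ↑)
148 − 90 = 58°   (square ↓)

58°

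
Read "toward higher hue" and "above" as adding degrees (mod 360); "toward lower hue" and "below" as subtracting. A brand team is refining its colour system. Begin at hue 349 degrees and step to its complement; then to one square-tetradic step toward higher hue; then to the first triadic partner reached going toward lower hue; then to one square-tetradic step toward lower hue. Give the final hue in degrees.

49°

+180° (complement): 349 + 180 = 529 → 529 − 360 = 169°
+90° (square ↑): 169 + 90 = 259°
−120° (triadic ↓): 259 − 120 = 139°
−90° (square ↓): 139 − 90 = 49°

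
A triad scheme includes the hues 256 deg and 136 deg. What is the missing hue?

A triad places three hues 120° apart.
The full set through 136° is {16°, 136°, 256°}.
Given {136°, 256°}, the missing hue is 16°.

16°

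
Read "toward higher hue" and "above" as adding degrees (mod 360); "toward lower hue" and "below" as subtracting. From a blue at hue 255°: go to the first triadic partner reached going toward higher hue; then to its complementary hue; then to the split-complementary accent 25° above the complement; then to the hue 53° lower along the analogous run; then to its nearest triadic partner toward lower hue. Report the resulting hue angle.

227°

triadic ↑ +120°: 255 + 120 = 375 → 375 − 360 = 15°
complement +180°: 15 + 180 = 195°
split-comp 25° ↑ +205°: 195 + 205 = 400 → 400 − 360 = 40°
analog 53° ↓ −53°: 40 − 53 = -13 → -13 + 360 = 347°
triadic ↓ −120°: 347 − 120 = 227°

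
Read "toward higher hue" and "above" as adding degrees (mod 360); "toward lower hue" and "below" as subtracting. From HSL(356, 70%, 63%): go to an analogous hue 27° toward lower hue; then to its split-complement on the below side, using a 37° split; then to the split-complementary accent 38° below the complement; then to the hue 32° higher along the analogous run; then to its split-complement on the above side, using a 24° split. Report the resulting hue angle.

130°

356 − 27 = 329°   (analog 27° ↓)
329 + 143 = 472 → 472 − 360 = 112°   (split-comp 37° ↓)
112 + 142 = 254°   (split-comp 38° ↓)
254 + 32 = 286°   (analog 32° ↑)
286 + 204 = 490 → 490 − 360 = 130°   (split-comp 24° ↑)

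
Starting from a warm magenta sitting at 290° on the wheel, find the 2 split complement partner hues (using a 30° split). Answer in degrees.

80° and 140°

Complement of 290°: 290 + 180 = 470 → 470 − 360 = 110°
110 − 30 = 80°
110 + 30 = 140°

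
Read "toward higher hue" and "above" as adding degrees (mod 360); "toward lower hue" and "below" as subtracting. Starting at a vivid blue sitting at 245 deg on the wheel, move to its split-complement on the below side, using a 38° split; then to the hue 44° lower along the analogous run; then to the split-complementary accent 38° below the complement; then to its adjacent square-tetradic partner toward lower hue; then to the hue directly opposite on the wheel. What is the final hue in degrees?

split-comp 38° ↓ +142°: 245 + 142 = 387 → 387 − 360 = 27°
analog 44° ↓ −44°: 27 − 44 = -17 → -17 + 360 = 343°
split-comp 38° ↓ +142°: 343 + 142 = 485 → 485 − 360 = 125°
square ↓ −90°: 125 − 90 = 35°
complement +180°: 35 + 180 = 215°

215°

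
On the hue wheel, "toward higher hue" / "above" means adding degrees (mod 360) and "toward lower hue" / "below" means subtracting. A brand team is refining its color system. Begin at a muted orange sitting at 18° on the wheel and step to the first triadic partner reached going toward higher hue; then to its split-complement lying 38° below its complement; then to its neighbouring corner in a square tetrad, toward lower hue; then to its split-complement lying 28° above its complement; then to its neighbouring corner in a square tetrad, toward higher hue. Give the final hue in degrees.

128°

triadic ↑ +120°: 18 + 120 = 138°
split-comp 38° ↓ +142°: 138 + 142 = 280°
square ↓ −90°: 280 − 90 = 190°
split-comp 28° ↑ +208°: 190 + 208 = 398 → 398 − 360 = 38°
square ↑ +90°: 38 + 90 = 128°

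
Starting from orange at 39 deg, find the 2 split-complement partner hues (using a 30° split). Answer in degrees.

189° and 249°

Complement of 39 deg: 39 + 180 = 219°
219 − 30 = 189°
219 + 30 = 249°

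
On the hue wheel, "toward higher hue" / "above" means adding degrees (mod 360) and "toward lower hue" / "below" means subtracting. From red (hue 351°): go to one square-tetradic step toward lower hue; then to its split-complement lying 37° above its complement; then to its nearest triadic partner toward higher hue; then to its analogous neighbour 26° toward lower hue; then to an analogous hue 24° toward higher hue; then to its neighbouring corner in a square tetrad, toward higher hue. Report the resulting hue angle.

square ↓ −90°: 351 − 90 = 261°
split-comp 37° ↑ +217°: 261 + 217 = 478 → 478 − 360 = 118°
triadic ↑ +120°: 118 + 120 = 238°
analog 26° ↓ −26°: 238 − 26 = 212°
analog 24° ↑ +24°: 212 + 24 = 236°
square ↑ +90°: 236 + 90 = 326°

326°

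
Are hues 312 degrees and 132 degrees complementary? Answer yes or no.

Angular distance: |312 − 132| = 180 = 180°.
Complementary requires 180°.

yes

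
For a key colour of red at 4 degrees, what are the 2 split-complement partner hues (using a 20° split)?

164° and 204°

Split-complementary hues sit 20° either side of the complement.
Complement of 4 degrees: 4 + 180 = 184°
184 − 20 = 164°
184 + 20 = 204°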